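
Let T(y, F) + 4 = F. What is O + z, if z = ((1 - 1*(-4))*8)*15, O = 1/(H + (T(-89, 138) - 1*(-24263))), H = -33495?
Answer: 5458799/9098 ≈ 600.00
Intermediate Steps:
T(y, F) = -4 + F
O = -1/9098 (O = 1/(-33495 + ((-4 + 138) - 1*(-24263))) = 1/(-33495 + (134 + 24263)) = 1/(-33495 + 24397) = 1/(-9098) = -1/9098 ≈ -0.00010991)
z = 600 (z = ((1 + 4)*8)*15 = (5*8)*15 = 40*15 = 600)
O + z = -1/9098 + 600 = 5458799/9098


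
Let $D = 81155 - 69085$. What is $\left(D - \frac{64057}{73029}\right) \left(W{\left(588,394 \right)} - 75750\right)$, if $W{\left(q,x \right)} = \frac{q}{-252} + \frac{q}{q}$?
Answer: $- \frac{200300760448142}{219087} \approx -9.1425 \cdot 10^{8}$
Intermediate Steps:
$W{\left(q,x \right)} = 1 - \frac{q}{252}$ ($W{\left(q,x \right)} = q \left(- \frac{1}{252}\right) + 1 = - \frac{q}{252} + 1 = 1 - \frac{q}{252}$)
$D = 12070$
$\left(D - \frac{64057}{73029}\right) \left(W{\left(588,394 \right)} - 75750\right) = \left(12070 - \frac{64057}{73029}\right) \left(\left(1 - \frac{7}{3}\right) - 75750\right) = \left(12070 - \frac{64057}{73029}\right) \left(- \frac{4}{3} - 75750\right) = \frac{881395973}{73029} \left(- \frac{227254}{3}\right) = - \frac{200300760448142}{219087}$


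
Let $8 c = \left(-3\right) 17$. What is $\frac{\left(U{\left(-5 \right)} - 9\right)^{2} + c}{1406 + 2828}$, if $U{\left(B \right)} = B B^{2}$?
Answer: $\frac{143597}{33872} \approx 4.2394$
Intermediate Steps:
$c = - \frac{51}{8}$ ($c = \frac{\left(-3\right) 17}{8} = \frac{1}{8} \left(-51\right) = - \frac{51}{8} \approx -6.375$)
$U{\left(B \right)} = B^{3}$
$\frac{\left(U{\left(-5 \right)} - 9\right)^{2} + c}{1406 + 2828} = \frac{\left(\left(-5\right)^{3} - 9\right)^{2} - \frac{51}{8}}{1406 + 2828} = \frac{\left(-125 - 9\right)^{2} - \frac{51}{8}}{4234} = \left(\left(-134\right)^{2} - \frac{51}{8}\right) \frac{1}{4234} = \left(17956 - \frac{51}{8}\right) \frac{1}{4234} = \frac{143597}{8} \cdot \frac{1}{4234} = \frac{143597}{33872}$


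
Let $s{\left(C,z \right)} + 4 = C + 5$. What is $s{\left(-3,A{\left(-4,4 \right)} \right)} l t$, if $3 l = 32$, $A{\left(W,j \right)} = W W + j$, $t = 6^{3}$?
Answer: $-4608$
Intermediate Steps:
$t = 216$
$A{\left(W,j \right)} = j + W^{2}$ ($A{\left(W,j \right)} = W^{2} + j = j + W^{2}$)
$s{\left(C,z \right)} = 1 + C$ ($s{\left(C,z \right)} = -4 + \left(C + 5\right) = -4 + \left(5 + C\right) = 1 + C$)
$l = \frac{32}{3}$ ($l = \frac{1}{3} \cdot 32 = \frac{32}{3} \approx 10.667$)
$s{\left(-3,A{\left(-4,4 \right)} \right)} l t = \left(1 - 3\right) \frac{32}{3} \cdot 216 = \left(-2\right) \frac{32}{3} \cdot 216 = \left(- \frac{64}{3}\right) 216 = -4608$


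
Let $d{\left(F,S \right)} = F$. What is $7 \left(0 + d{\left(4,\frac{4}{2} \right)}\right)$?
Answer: $28$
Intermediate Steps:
$7 \left(0 + d{\left(4,\frac{4}{2} \right)}\right) = 7 \left(0 + 4\right) = 7 \cdot 4 = 28$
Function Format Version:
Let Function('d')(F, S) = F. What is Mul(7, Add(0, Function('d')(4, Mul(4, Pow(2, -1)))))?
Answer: 28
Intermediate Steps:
Mul(7, Add(0, Function('d')(4, Mul(4, Pow(2, -1))))) = Mul(7, Add(0, 4)) = Mul(7, 4) = 28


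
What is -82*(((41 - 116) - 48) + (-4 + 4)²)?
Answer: 10086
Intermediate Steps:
-82*(((41 - 116) - 48) + (-4 + 4)²) = -82*((-75 - 48) + 0²) = -82*(-123 + 0) = -82*(-123) = 10086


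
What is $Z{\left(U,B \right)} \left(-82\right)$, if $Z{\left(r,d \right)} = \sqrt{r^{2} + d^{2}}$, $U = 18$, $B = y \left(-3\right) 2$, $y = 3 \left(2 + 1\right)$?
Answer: $- 1476 \sqrt{10} \approx -4667.5$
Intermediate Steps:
$y = 9$ ($y = 3 \cdot 3 = 9$)
$B = -54$ ($B = 9 \left(-3\right) 2 = \left(-27\right) 2 = -54$)
$Z{\left(r,d \right)} = \sqrt{d^{2} + r^{2}}$
$Z{\left(U,B \right)} \left(-82\right) = \sqrt{\left(-54\right)^{2} + 18^{2}} \left(-82\right) = \sqrt{2916 + 324} \left(-82\right) = \sqrt{3240} \left(-82\right) = 18 \sqrt{10} \left(-82\right) = - 1476 \sqrt{10}$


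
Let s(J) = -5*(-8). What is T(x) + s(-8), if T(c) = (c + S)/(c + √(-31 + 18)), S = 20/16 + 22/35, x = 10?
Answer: 64943/1582 - 1663*I*√13/15820 ≈ 41.051 - 0.37902*I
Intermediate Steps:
S = 263/140 (S = 20*(1/16) + 22*(1/35) = 5/4 + 22/35 = 263/140 ≈ 1.8786)
s(J) = 40
T(c) = (263/140 + c)/(c + I*√13) (T(c) = (c + 263/140)/(c + √(-31 + 18)) = (263/140 + c)/(c + √(-13)) = (263/140 + c)/(c + I*√13))
T(x) + s(-8) = (263/140 + 10)/(10 + I*√13) + 40 = (1663/140)/(10 + I*√13) + 40 = 1663/(140*(10 + I*√13)) + 40 = 40 + 1663/(140*(10 + I*√13))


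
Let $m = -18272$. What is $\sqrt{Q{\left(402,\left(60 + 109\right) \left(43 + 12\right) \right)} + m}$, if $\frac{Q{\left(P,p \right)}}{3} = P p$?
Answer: $\sqrt{11191498} \approx 3345.4$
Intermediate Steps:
$Q{\left(P,p \right)} = 3 P p$
$\sqrt{Q{\left(402,\left(60 + 109\right) \left(43 + 12\right) \right)} + m} = \sqrt{3 \cdot 402 \left(60 + 109\right) \left(43 + 12\right) - 18272} = \sqrt{3 \cdot 402 \cdot 169 \cdot 55 - 18272} = \sqrt{3 \cdot 402 \cdot 9295 - 18272} = \sqrt{11209770 - 18272} = \sqrt{11191498}$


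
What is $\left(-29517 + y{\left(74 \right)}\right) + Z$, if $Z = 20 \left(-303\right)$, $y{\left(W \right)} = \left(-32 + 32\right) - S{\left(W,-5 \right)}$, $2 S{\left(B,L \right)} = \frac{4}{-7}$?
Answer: $- \frac{249037}{7} \approx -35577.0$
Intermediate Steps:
$S{\left(B,L \right)} = - \frac{2}{7}$ ($S{\left(B,L \right)} = \frac{4 \frac{1}{-7}}{2} = \frac{4 \left(- \frac{1}{7}\right)}{2} = \frac{1}{2} \left(- \frac{4}{7}\right) = - \frac{2}{7}$)
$y{\left(W \right)} = \frac{2}{7}$ ($y{\left(W \right)} = \left(-32 + 32\right) - - \frac{2}{7} = 0 + \frac{2}{7} = \frac{2}{7}$)
$Z = -6060$
$\left(-29517 + y{\left(74 \right)}\right) + Z = \left(-29517 + \frac{2}{7}\right) - 6060 = - \frac{206617}{7} - 6060 = - \frac{249037}{7}$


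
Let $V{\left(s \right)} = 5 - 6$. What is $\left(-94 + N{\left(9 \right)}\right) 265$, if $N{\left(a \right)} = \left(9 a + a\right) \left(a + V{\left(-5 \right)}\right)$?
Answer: $165890$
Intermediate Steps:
$V{\left(s \right)} = -1$ ($V{\left(s \right)} = 5 - 6 = -1$)
$N{\left(a \right)} = 10 a \left(-1 + a\right)$ ($N{\left(a \right)} = \left(9 a + a\right) \left(a - 1\right) = 10 a \left(-1 + a\right)$)
$\left(-94 + N{\left(9 \right)}\right) 265 = \left(-94 + 10 \cdot 9 \left(-1 + 9\right)\right) 265 = \left(-94 + 10 \cdot 9 \cdot 8\right) 265 = \left(-94 + 720\right) 265 = 626 \cdot 265 = 165890$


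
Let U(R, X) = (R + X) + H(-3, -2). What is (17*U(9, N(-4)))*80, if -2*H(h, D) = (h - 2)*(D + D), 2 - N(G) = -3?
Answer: 5440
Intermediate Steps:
N(G) = 5 (N(G) = 2 - 1*(-3) = 2 + 3 = 5)
H(h, D) = -D*(-2 + h) (H(h, D) = -(h - 2)*(D + D)/2 = -(-2 + h)*2*D/2 = -D*(-2 + h))
U(R, X) = -10 + R + X (U(R, X) = (R + X) - 2*(2 - 1*(-3)) = (R + X) - 2*(2 + 3) = (R + X) - 2*5 = (R + X) - 10 = -10 + R + X)
(17*U(9, N(-4)))*80 = (17*(-10 + 9 + 5))*80 = (17*4)*80 = 68*80 = 5440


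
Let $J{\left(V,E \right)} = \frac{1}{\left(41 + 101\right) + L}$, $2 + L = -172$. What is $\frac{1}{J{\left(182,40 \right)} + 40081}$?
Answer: $\frac{32}{1282591} \approx 2.4949 \cdot 10^{-5}$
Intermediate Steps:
$L = -174$ ($L = -2 - 172 = -174$)
$J{\left(V,E \right)} = - \frac{1}{32}$ ($J{\left(V,E \right)} = \frac{1}{\left(41 + 101\right) - 174} = \frac{1}{142 - 174} = \frac{1}{-32} = - \frac{1}{32}$)
$\frac{1}{J{\left(182,40 \right)} + 40081} = \frac{1}{- \frac{1}{32} + 40081} = \frac{1}{\frac{1282591}{32}} = \frac{32}{1282591}$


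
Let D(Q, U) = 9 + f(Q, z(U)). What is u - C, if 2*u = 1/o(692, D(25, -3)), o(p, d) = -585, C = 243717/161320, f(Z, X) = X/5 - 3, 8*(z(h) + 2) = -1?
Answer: -28531021/18874440 ≈ -1.5116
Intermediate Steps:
z(h) = -17/8 (z(h) = -2 + (⅛)*(-1) = -2 - ⅛ = -17/8)
f(Z, X) = -3 + X/5 (f(Z, X) = X*(⅕) - 3 = X/5 - 3 = -3 + X/5)
D(Q, U) = 223/40 (D(Q, U) = 9 + (-3 + (⅕)*(-17/8)) = 9 + (-3 - 17/40) = 9 - 137/40 = 223/40)
C = 243717/161320 (C = 243717*(1/161320) = 243717/161320 ≈ 1.5108)
u = -1/1170 (u = (½)/(-585) = (½)*(-1/585) = -1/1170 ≈ -0.00085470)
u - C = -1/1170 - 1*243717/161320 = -1/1170 - 243717/161320 = -28531021/18874440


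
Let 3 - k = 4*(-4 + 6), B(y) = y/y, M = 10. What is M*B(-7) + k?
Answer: 5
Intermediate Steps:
B(y) = 1
k = -5 (k = 3 - 4*(-4 + 6) = 3 - 4*2 = 3 - 1*8 = 3 - 8 = -5)
M*B(-7) + k = 10*1 - 5 = 10 - 5 = 5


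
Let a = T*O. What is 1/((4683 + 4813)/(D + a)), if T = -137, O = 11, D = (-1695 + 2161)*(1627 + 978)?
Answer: 1212423/9496 ≈ 127.68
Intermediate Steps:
D = 1213930 (D = 466*2605 = 1213930)
a = -1507 (a = -137*11 = -1507)
1/((4683 + 4813)/(D + a)) = 1/((4683 + 4813)/(1213930 - 1507)) = 1/(9496/1212423) = 1212423/9496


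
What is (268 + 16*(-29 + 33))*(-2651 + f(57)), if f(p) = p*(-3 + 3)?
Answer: -880132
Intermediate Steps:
f(p) = 0 (f(p) = p*0 = 0)
(268 + 16*(-29 + 33))*(-2651 + f(57)) = (268 + 16*(-29 + 33))*(-2651 + 0) = (268 + 16*4)*(-2651) = (268 + 64)*(-2651) = 332*(-2651) = -880132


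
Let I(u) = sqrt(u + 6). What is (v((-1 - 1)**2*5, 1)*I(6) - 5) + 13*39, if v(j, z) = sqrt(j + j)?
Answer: 502 + 4*sqrt(30) ≈ 523.91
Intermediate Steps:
I(u) = sqrt(6 + u)
v(j, z) = sqrt(2)*sqrt(j) (v(j, z) = sqrt(2*j) = sqrt(2)*sqrt(j))
(v((-1 - 1)**2*5, 1)*I(6) - 5) + 13*39 = ((sqrt(2)*sqrt((-1 - 1)**2*5))*sqrt(6 + 6) - 5) + 13*39 = ((sqrt(2)*sqrt((-2)**2*5))*sqrt(12) - 5) + 507 = ((sqrt(2)*sqrt(4*5))*(2*sqrt(3)) - 5) + 507 = ((sqrt(2)*sqrt(20))*(2*sqrt(3)) - 5) + 507 = ((sqrt(2)*(2*sqrt(5)))*(2*sqrt(3)) - 5) + 507 = ((2*sqrt(10))*(2*sqrt(3)) - 5) + 507 = (4*sqrt(30) - 5) + 507 = (-5 + 4*sqrt(30)) + 507 = 502 + 4*sqrt(30)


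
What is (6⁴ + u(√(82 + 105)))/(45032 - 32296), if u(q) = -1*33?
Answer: 1263/12736 ≈ 0.099168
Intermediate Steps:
u(q) = -33
(6⁴ + u(√(82 + 105)))/(45032 - 32296) = (6⁴ - 33)/(45032 - 32296) = (1296 - 33)/12736 = 1263*(1/12736) = 1263/12736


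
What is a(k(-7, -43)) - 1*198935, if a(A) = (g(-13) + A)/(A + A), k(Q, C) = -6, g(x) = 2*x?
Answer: -596797/3 ≈ -1.9893e+5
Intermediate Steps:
a(A) = (-26 + A)/(2*A) (a(A) = (2*(-13) + A)/(A + A) = (-26 + A)/((2*A)) = (-26 + A)*(1/(2*A)) = (-26 + A)/(2*A))
a(k(-7, -43)) - 1*198935 = (1/2)*(-26 - 6)/(-6) - 1*198935 = (1/2)*(-1/6)*(-32) - 198935 = 8/3 - 198935 = -596797/3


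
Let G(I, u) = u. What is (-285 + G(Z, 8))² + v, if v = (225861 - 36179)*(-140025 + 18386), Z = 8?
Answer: -23072652069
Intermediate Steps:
v = -23072728798 (v = 189682*(-121639) = -23072728798)
(-285 + G(Z, 8))² + v = (-285 + 8)² - 23072728798 = (-277)² - 23072728798 = 76729 - 23072728798 = -23072652069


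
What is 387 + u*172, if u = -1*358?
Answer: -61189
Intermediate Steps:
u = -358
387 + u*172 = 387 - 358*172 = 387 - 61576 = -61189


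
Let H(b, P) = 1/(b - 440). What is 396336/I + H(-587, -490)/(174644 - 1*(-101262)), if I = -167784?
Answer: -4679332106459/1980938034842 ≈ -2.3622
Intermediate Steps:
H(b, P) = 1/(-440 + b)
396336/I + H(-587, -490)/(174644 - 1*(-101262)) = 396336/(-167784) + 1/((-440 - 587)*(174644 - 1*(-101262))) = 396336*(-1/167784) + 1/((-1027)*(174644 + 101262)) = -16514/6991 - 1/1027/275906 = -16514/6991 - 1/1027*1/275906 = -16514/6991 - 1/283355462 = -4679332106459/1980938034842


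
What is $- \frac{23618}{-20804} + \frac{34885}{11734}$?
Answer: $\frac{17908592}{4359181} \approx 4.1082$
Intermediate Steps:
$- \frac{23618}{-20804} + \frac{34885}{11734} = \left(-23618\right) \left(- \frac{1}{20804}\right) + 34885 \cdot \frac{1}{11734} = \frac{1687}{1486} + \frac{34885}{11734} = \frac{17908592}{4359181}$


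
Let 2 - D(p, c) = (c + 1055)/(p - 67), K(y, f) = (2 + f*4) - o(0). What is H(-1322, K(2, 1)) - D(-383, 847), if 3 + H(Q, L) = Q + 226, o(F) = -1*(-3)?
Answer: -82892/75 ≈ -1105.2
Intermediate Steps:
o(F) = 3
K(y, f) = -1 + 4*f (K(y, f) = (2 + f*4) - 1*3 = (2 + 4*f) - 3 = -1 + 4*f)
D(p, c) = 2 - (1055 + c)/(-67 + p) (D(p, c) = 2 - (c + 1055)/(p - 67) = 2 - (1055 + c)/(-67 + p))
H(Q, L) = 223 + Q (H(Q, L) = -3 + (Q + 226) = -3 + (226 + Q) = 223 + Q)
H(-1322, K(2, 1)) - D(-383, 847) = (223 - 1322) - (-1189 - 1*847 + 2*(-383))/(-67 - 383) = -1099 - (-1189 - 847 - 766)/(-450) = -1099 - (-1)*(-2802)/450 = -1099 - 1*467/75 = -1099 - 467/75 = -82892/75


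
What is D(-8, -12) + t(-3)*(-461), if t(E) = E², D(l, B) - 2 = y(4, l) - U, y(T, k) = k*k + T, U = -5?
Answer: -4074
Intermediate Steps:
y(T, k) = T + k² (y(T, k) = k² + T = T + k²)
D(l, B) = 11 + l² (D(l, B) = 2 + ((4 + l²) - 1*(-5)) = 2 + ((4 + l²) + 5) = 2 + (9 + l²) = 11 + l²)
D(-8, -12) + t(-3)*(-461) = (11 + (-8)²) + (-3)²*(-461) = (11 + 64) + 9*(-461) = 75 - 4149 = -4074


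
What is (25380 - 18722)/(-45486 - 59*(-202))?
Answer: -3329/16784 ≈ -0.19834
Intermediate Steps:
(25380 - 18722)/(-45486 - 59*(-202)) = 6658/(-45486 + 11918) = 6658/(-33568) = 6658*(-1/33568) = -3329/16784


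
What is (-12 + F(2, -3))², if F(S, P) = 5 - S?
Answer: 81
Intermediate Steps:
(-12 + F(2, -3))² = (-12 + (5 - 1*2))² = (-12 + (5 - 2))² = (-12 + 3)² = (-9)² = 81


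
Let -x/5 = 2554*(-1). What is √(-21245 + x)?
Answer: 5*I*√339 ≈ 92.06*I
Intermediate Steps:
x = 12770 (x = -12770*(-1) = -5*(-2554) = 12770)
√(-21245 + x) = √(-21245 + 12770) = √(-8475) = 5*I*√339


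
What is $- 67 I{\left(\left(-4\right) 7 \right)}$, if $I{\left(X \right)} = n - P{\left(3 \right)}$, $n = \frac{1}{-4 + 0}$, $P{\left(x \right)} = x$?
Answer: $\frac{871}{4} \approx 217.75$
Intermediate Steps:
$n = - \frac{1}{4}$ ($n = \frac{1}{-4} = - \frac{1}{4} \approx -0.25$)
$I{\left(X \right)} = - \frac{13}{4}$ ($I{\left(X \right)} = - \frac{1}{4} - 3 = - \frac{13}{4}$)
$- 67 I{\left(\left(-4\right) 7 \right)} = \left(-67\right) \left(- \frac{13}{4}\right) = \frac{871}{4}$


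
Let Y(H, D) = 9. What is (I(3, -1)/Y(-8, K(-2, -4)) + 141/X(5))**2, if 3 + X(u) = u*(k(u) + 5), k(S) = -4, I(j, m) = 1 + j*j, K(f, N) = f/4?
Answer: 1661521/324 ≈ 5128.1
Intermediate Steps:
K(f, N) = f/4 (K(f, N) = f*(1/4) = f/4)
I(j, m) = 1 + j**2
X(u) = -3 + u (X(u) = -3 + u*(-4 + 5) = -3 + u*1 = -3 + u)
(I(3, -1)/Y(-8, K(-2, -4)) + 141/X(5))**2 = ((1 + 3**2)/9 + 141/(-3 + 5))**2 = ((1 + 9)*(1/9) + 141/2)**2 = (10*(1/9) + 141*(1/2))**2 = (10/9 + 141/2)**2 = (1289/18)**2 = 1661521/324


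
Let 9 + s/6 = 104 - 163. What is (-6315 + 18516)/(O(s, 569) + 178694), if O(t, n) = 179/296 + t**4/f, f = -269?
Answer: -323830808/2729336518803 ≈ -0.00011865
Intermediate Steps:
s = -408 (s = -54 + 6*(104 - 163) = -54 + 6*(-59) = -54 - 354 = -408)
O(t, n) = 179/296 - t**4/269 (O(t, n) = 179/296 + t**4/(-269) = 179*(1/296) + t**4*(-1/269) = 179/296 - t**4/269)
(-6315 + 18516)/(O(s, 569) + 178694) = (-6315 + 18516)/((179/296 - 1/269*(-408)**4) + 178694) = 12201/((179/296 - 1/269*27710263296) + 178694) = 12201/((179/296 - 27710263296/269) + 178694) = 12201/(-8202237887465/79624 + 178694) = 12201/(-8188009556409/79624) = 12201*(-79624/8188009556409) = -323830808/2729336518803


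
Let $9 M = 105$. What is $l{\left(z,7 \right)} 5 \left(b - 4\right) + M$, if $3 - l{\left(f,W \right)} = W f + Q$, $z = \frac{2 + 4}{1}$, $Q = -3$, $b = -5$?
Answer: $\frac{4895}{3} \approx 1631.7$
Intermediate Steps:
$M = \frac{35}{3}$ ($M = \frac{1}{9} \cdot 105 = \frac{35}{3} \approx 11.667$)
$z = 6$ ($z = 6 \cdot 1 = 6$)
$l{\left(f,W \right)} = 6 - W f$ ($l{\left(f,W \right)} = 3 - \left(W f - 3\right) = 3 - \left(-3 + W f\right) = 6 - W f$)
$l{\left(z,7 \right)} 5 \left(b - 4\right) + M = \left(6 - 7 \cdot 6\right) 5 \left(-5 - 4\right) + \frac{35}{3} = \left(6 - 42\right) 5 \left(-9\right) + \frac{35}{3} = \left(-36\right) \left(-45\right) + \frac{35}{3} = 1620 + \frac{35}{3} = \frac{4895}{3}$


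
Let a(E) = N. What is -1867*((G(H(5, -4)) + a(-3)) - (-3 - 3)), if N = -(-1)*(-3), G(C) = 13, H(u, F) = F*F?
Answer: -29872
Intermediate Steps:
H(u, F) = F**2
N = -3 (N = -1*3 = -3)
a(E) = -3
-1867*((G(H(5, -4)) + a(-3)) - (-3 - 3)) = -1867*((13 - 3) - (-3 - 3)) = -1867*(10 - 1*(-6)) = -1867*(10 + 6) = -1867*16 = -29872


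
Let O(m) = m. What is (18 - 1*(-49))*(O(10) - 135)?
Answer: -8375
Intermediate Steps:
(18 - 1*(-49))*(O(10) - 135) = (18 - 1*(-49))*(10 - 135) = (18 + 49)*(-125) = 67*(-125) = -8375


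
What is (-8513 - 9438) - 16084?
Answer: -34035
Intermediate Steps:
(-8513 - 9438) - 16084 = -17951 - 16084 = -34035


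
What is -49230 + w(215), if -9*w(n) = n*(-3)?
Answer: -147475/3 ≈ -49158.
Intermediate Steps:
w(n) = n/3 (w(n) = -n*(-3)/9 = -(-1)*n/3 = n/3)
-49230 + w(215) = -49230 + (⅓)*215 = -49230 + 215/3 = -147475/3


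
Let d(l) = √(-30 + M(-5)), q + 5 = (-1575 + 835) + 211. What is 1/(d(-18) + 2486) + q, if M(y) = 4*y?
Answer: (-2670*√2 + 1327523*I)/(-2486*I + 5*√2) ≈ -534.0 - 1.1446e-6*I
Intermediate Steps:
q = -534 (q = -5 + ((-1575 + 835) + 211) = -5 + (-740 + 211) = -5 - 529 = -534)
d(l) = 5*I*√2 (d(l) = √(-30 + 4*(-5)) = √(-30 - 20) = √(-50) = 5*I*√2)
1/(d(-18) + 2486) + q = 1/(5*I*√2 + 2486) - 534 = 1/(2486 + 5*I*√2) - 534 = -534 + 1/(2486 + 5*I*√2)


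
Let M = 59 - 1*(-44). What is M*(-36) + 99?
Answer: -3609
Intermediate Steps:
M = 103 (M = 59 + 44 = 103)
M*(-36) + 99 = 103*(-36) + 99 = -3708 + 99 = -3609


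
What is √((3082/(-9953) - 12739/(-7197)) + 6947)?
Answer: 2*√8913322250116834110/71631741 ≈ 83.357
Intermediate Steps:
√((3082/(-9953) - 12739/(-7197)) + 6947) = √((3082*(-1/9953) - 12739*(-1/7197)) + 6947) = √((-3082/9953 + 12739/7197) + 6947) = √(104610113/71631741 + 6947) = √(497730314840/71631741) = 2*√8913322250116834110/71631741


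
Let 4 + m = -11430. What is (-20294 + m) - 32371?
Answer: -64099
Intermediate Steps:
m = -11434 (m = -4 - 11430 = -11434)
(-20294 + m) - 32371 = (-20294 - 11434) - 32371 = -31728 - 32371 = -64099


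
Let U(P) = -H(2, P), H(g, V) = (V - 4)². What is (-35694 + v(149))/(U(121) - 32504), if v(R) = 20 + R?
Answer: 5075/6599 ≈ 0.76906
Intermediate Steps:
H(g, V) = (-4 + V)²
U(P) = -(-4 + P)²
(-35694 + v(149))/(U(121) - 32504) = (-35694 + (20 + 149))/(-(-4 + 121)² - 32504) = (-35694 + 169)/(-1*117² - 32504) = -35525/(-1*13689 - 32504) = -35525/(-13689 - 32504) = -35525/(-46193) = -35525*(-1/46193) = 5075/6599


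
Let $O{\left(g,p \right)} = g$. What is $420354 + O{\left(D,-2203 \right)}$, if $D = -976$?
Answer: $419378$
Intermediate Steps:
$420354 + O{\left(D,-2203 \right)} = 420354 - 976 = 419378$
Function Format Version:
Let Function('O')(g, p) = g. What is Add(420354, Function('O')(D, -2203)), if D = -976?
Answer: 419378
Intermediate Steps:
Add(420354, Function('O')(D, -2203)) = Add(420354, -976) = 419378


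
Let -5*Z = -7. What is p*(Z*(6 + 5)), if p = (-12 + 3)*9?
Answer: -6237/5 ≈ -1247.4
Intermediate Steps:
Z = 7/5 (Z = -1/5*(-7) = 7/5 ≈ 1.4000)
p = -81 (p = -9*9 = -81)
p*(Z*(6 + 5)) = -567*(6 + 5)/5 = -567*11/5 = -81*77/5 = -6237/5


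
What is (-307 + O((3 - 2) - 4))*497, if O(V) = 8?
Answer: -148603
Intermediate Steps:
(-307 + O((3 - 2) - 4))*497 = (-307 + 8)*497 = -299*497 = -148603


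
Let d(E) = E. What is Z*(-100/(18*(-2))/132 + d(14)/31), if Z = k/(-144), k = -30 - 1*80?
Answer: 87035/241056 ≈ 0.36106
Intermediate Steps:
k = -110 (k = -30 - 80 = -110)
Z = 55/72 (Z = -110/(-144) = -110*(-1/144) = 55/72 ≈ 0.76389)
Z*(-100/(18*(-2))/132 + d(14)/31) = 55*(-100/(18*(-2))/132 + 14/31)/72 = 55*(-100/(-36)*(1/132) + 14*(1/31))/72 = 55*(-100*(-1/36)*(1/132) + 14/31)/72 = 55*((25/9)*(1/132) + 14/31)/72 = 55*(25/1188 + 14/31)/72 = (55/72)*(17407/36828) = 87035/241056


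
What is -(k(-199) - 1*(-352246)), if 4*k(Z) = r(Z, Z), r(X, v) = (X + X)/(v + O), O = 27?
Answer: -121172823/344 ≈ -3.5225e+5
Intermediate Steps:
r(X, v) = 2*X/(27 + v) (r(X, v) = (X + X)/(v + 27) = (2*X)/(27 + v) = 2*X/(27 + v))
k(Z) = Z/(2*(27 + Z)) (k(Z) = (2*Z/(27 + Z))/4 = Z/(2*(27 + Z)))
-(k(-199) - 1*(-352246)) = -((½)*(-199)/(27 - 199) - 1*(-352246)) = -((½)*(-199)/(-172) + 352246) = -((½)*(-199)*(-1/172) + 352246) = -(199/344 + 352246) = -1*121172823/344 = -121172823/344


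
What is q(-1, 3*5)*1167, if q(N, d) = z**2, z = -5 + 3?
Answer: 4668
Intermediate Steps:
z = -2
q(N, d) = 4 (q(N, d) = (-2)**2 = 4)
q(-1, 3*5)*1167 = 4*1167 = 4668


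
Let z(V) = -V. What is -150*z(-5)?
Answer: -750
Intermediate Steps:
-150*z(-5) = -(-150)*(-5) = -150*5 = -750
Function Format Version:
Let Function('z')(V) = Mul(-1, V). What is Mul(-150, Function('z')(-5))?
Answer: -750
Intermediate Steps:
Mul(-150, Function('z')(-5)) = Mul(-150, Mul(-1, -5)) = Mul(-150, 5) = -750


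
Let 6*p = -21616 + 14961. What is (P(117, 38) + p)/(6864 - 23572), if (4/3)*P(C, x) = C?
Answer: 12257/200496 ≈ 0.061133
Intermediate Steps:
P(C, x) = 3*C/4
p = -6655/6 (p = (-21616 + 14961)/6 = (⅙)*(-6655) = -6655/6 ≈ -1109.2)
(P(117, 38) + p)/(6864 - 23572) = ((¾)*117 - 6655/6)/(6864 - 23572) = (351/4 - 6655/6)/(-16708) = -12257/12*(-1/16708) = 12257/200496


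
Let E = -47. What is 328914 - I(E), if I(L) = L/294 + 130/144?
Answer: 1160405971/3528 ≈ 3.2891e+5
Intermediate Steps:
I(L) = 65/72 + L/294 (I(L) = L*(1/294) + 130*(1/144) = L/294 + 65/72 = 65/72 + L/294)
328914 - I(E) = 328914 - (65/72 + (1/294)*(-47)) = 328914 - (65/72 - 47/294) = 328914 - 1*2621/3528 = 328914 - 2621/3528 = 1160405971/3528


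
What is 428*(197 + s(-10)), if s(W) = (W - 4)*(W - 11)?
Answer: 210148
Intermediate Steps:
s(W) = (-11 + W)*(-4 + W) (s(W) = (-4 + W)*(-11 + W) = (-11 + W)*(-4 + W))
428*(197 + s(-10)) = 428*(197 + (44 + (-10)² - 15*(-10))) = 428*(197 + (44 + 100 + 150)) = 428*(197 + 294) = 428*491 = 210148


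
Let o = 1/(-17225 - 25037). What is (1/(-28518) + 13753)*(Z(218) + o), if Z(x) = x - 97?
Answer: 668544904278051/401742572 ≈ 1.6641e+6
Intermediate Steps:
o = -1/42262 (o = 1/(-42262) = -1/42262 ≈ -2.3662e-5)
Z(x) = -97 + x
(1/(-28518) + 13753)*(Z(218) + o) = (1/(-28518) + 13753)*((-97 + 218) - 1/42262) = (-1/28518 + 13753)*(121 - 1/42262) = (392208053/28518)*(5113701/42262) = 668544904278051/401742572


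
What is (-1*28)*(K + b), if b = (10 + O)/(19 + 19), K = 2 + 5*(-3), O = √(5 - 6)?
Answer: 6776/19 - 14*I/19 ≈ 356.63 - 0.73684*I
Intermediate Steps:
O = I (O = √(-1) = I ≈ 1.0*I)
K = -13 (K = 2 - 15 = -13)
b = 5/19 + I/38 (b = (10 + I)/(19 + 19) = (10 + I)/38 = (10 + I)*(1/38) = 5/19 + I/38 ≈ 0.26316 + 0.026316*I)
(-1*28)*(K + b) = (-1*28)*(-13 + (5/19 + I/38)) = -28*(-242/19 + I/38) = 6776/19 - 14*I/19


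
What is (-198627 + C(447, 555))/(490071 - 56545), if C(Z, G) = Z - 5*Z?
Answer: -200415/433526 ≈ -0.46229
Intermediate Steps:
C(Z, G) = -4*Z
(-198627 + C(447, 555))/(490071 - 56545) = (-198627 - 4*447)/(490071 - 56545) = (-198627 - 1788)/433526 = -200415*1/433526 = -200415/433526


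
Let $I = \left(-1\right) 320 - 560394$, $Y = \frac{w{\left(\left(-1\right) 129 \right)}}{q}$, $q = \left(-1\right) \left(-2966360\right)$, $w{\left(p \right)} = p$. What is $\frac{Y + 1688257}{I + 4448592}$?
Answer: $\frac{5007978034391}{11532845784080} \approx 0.43424$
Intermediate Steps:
$q = 2966360$
$Y = - \frac{129}{2966360}$ ($Y = \frac{\left(-1\right) 129}{2966360} = \left(-129\right) \frac{1}{2966360} = - \frac{129}{2966360} \approx -4.3488 \cdot 10^{-5}$)
$I = -560714$ ($I = -320 - 560394 = -560714$)
$\frac{Y + 1688257}{I + 4448592} = \frac{- \frac{129}{2966360} + 1688257}{-560714 + 4448592} = \frac{5007978034391}{2966360 \cdot 3887878} = \frac{5007978034391}{2966360} \cdot \frac{1}{3887878} = \frac{5007978034391}{11532845784080}$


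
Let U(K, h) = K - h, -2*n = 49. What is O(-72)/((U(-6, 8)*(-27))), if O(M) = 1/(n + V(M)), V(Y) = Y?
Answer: -1/36477 ≈ -2.7415e-5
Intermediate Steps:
n = -49/2 (n = -1/2*49 = -49/2 ≈ -24.500)
O(M) = 1/(-49/2 + M)
O(-72)/((U(-6, 8)*(-27))) = (2/(-49 + 2*(-72)))/(((-6 - 1*8)*(-27))) = (2/(-49 - 144))/(((-6 - 8)*(-27))) = (2/(-193))/((-14*(-27))) = (2*(-1/193))/378 = -2/193*1/378 = -1/36477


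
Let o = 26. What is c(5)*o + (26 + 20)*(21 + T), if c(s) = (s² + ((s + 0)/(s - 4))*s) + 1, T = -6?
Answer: 2016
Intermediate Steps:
c(s) = 1 + s² + s²/(-4 + s) (c(s) = (s² + (s/(-4 + s))*s) + 1 = (s² + s²/(-4 + s)) + 1 = 1 + s² + s²/(-4 + s))
c(5)*o + (26 + 20)*(21 + T) = ((-4 + 5 + 5³ - 3*5²)/(-4 + 5))*26 + (26 + 20)*(21 - 6) = ((-4 + 5 + 125 - 3*25)/1)*26 + 46*15 = (1*(-4 + 5 + 125 - 75))*26 + 690 = (1*51)*26 + 690 = 51*26 + 690 = 1326 + 690 = 2016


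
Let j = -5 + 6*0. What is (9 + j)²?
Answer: 16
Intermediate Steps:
j = -5 (j = -5 + 0 = -5)
(9 + j)² = (9 - 5)² = 4² = 16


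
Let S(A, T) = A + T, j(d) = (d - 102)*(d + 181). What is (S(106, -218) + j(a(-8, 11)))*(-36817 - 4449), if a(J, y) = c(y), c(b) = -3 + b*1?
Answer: 737753548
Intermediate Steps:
c(b) = -3 + b
a(J, y) = -3 + y
j(d) = (-102 + d)*(181 + d)
(S(106, -218) + j(a(-8, 11)))*(-36817 - 4449) = ((106 - 218) + (-18462 + (-3 + 11)**2 + 79*(-3 + 11)))*(-36817 - 4449) = (-112 + (-18462 + 8**2 + 79*8))*(-41266) = (-112 + (-18462 + 64 + 632))*(-41266) = (-112 - 17766)*(-41266) = -17878*(-41266) = 737753548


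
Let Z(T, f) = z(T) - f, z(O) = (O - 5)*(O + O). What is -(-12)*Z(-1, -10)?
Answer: 264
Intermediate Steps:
z(O) = 2*O*(-5 + O) (z(O) = (-5 + O)*(2*O) = 2*O*(-5 + O))
Z(T, f) = -f + 2*T*(-5 + T) (Z(T, f) = 2*T*(-5 + T) - f = -f + 2*T*(-5 + T))
-(-12)*Z(-1, -10) = -(-12)*(-1*(-10) + 2*(-1)*(-5 - 1)) = -(-12)*(10 + 2*(-1)*(-6)) = -(-12)*(10 + 12) = -(-12)*22 = -1*(-264) = 264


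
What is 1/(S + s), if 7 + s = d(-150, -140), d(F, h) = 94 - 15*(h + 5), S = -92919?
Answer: -1/90807 ≈ -1.1012e-5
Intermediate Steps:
d(F, h) = 19 - 15*h (d(F, h) = 94 - 15*(5 + h) = 94 - (75 + 15*h) = 94 + (-75 - 15*h) = 19 - 15*h)
s = 2112 (s = -7 + (19 - 15*(-140)) = -7 + (19 + 2100) = -7 + 2119 = 2112)
1/(S + s) = 1/(-92919 + 2112) = 1/(-90807) = -1/90807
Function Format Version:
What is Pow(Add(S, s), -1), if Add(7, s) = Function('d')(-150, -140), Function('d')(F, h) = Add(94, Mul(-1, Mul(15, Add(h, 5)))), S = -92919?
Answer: Rational(-1, 90807) ≈ -1.1012e-5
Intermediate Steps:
Function('d')(F, h) = Add(19, Mul(-15, h)) (Function('d')(F, h) = Add(94, Mul(-1, Mul(15, Add(5, h)))) = Add(94, Mul(-1, Add(75, Mul(15, h)))) = Add(94, Add(-75, Mul(-15, h))) = Add(19, Mul(-15, h)))
s = 2112 (s = Add(-7, Add(19, Mul(-15, -140))) = Add(-7, Add(19, 2100)) = Add(-7, 2119) = 2112)
Pow(Add(S, s), -1) = Pow(Add(-92919, 2112), -1) = Pow(-90807, -1) = Rational(-1, 90807)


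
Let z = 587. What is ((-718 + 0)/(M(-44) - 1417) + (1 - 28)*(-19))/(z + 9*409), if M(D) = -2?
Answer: 728665/6056292 ≈ 0.12032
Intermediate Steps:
((-718 + 0)/(M(-44) - 1417) + (1 - 28)*(-19))/(z + 9*409) = ((-718 + 0)/(-2 - 1417) + (1 - 28)*(-19))/(587 + 9*409) = (-718/(-1419) - 27*(-19))/(587 + 3681) = (-718*(-1/1419) + 513)/4268 = (718/1419 + 513)*(1/4268) = (728665/1419)*(1/4268) = 728665/6056292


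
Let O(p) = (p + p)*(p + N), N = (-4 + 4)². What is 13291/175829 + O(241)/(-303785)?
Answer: -16387041863/53414212765 ≈ -0.30679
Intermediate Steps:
N = 0 (N = 0² = 0)
O(p) = 2*p² (O(p) = (p + p)*(p + 0) = (2*p)*p = 2*p²)
13291/175829 + O(241)/(-303785) = 13291/175829 + (2*241²)/(-303785) = 13291*(1/175829) + (2*58081)*(-1/303785) = 13291/175829 + 116162*(-1/303785) = 13291/175829 - 116162/303785 = -16387041863/53414212765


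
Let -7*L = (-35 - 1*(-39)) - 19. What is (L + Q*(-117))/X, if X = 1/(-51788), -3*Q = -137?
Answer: 1936146168/7 ≈ 2.7659e+8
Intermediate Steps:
Q = 137/3 (Q = -1/3*(-137) = 137/3 ≈ 45.667)
L = 15/7 (L = -((-35 - 1*(-39)) - 19)/7 = -((-35 + 39) - 19)/7 = -(4 - 19)/7 = -1/7*(-15) = 15/7 ≈ 2.1429)
X = -1/51788 ≈ -1.9309e-5
(L + Q*(-117))/X = (15/7 + (137/3)*(-117))/(-1/51788) = (15/7 - 5343)*(-51788) = -37386/7*(-51788) = 1936146168/7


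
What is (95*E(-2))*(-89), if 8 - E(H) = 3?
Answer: -42275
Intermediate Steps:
E(H) = 5 (E(H) = 8 - 1*3 = 8 - 3 = 5)
(95*E(-2))*(-89) = (95*5)*(-89) = 475*(-89) = -42275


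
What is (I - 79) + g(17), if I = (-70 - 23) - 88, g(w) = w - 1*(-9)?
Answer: -234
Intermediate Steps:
g(w) = 9 + w (g(w) = w + 9 = 9 + w)
I = -181 (I = -93 - 88 = -181)
(I - 79) + g(17) = (-181 - 79) + (9 + 17) = -260 + 26 = -234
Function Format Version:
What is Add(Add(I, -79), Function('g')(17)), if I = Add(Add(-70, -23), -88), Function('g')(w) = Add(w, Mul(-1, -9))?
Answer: -234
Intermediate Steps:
Function('g')(w) = Add(9, w) (Function('g')(w) = Add(w, 9) = Add(9, w))
I = -181 (I = Add(-93, -88) = -181)
Add(Add(I, -79), Function('g')(17)) = Add(Add(-181, -79), Add(9, 17)) = Add(-260, 26) = -234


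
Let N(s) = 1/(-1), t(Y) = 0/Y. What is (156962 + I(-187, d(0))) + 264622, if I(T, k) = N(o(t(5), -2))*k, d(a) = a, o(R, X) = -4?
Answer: 421584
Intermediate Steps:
t(Y) = 0
N(s) = -1
I(T, k) = -k
(156962 + I(-187, d(0))) + 264622 = (156962 - 1*0) + 264622 = (156962 + 0) + 264622 = 156962 + 264622 = 421584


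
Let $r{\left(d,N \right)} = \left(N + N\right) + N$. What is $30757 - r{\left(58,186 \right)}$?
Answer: $30199$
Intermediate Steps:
$r{\left(d,N \right)} = 3 N$ ($r{\left(d,N \right)} = 2 N + N = 3 N$)
$30757 - r{\left(58,186 \right)} = 30757 - 3 \cdot 186 = 30757 - 558 = 30199$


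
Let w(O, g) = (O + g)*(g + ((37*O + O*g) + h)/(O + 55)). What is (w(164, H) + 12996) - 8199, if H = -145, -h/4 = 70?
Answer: 105350/219 ≈ 481.05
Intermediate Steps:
h = -280 (h = -4*70 = -280)
w(O, g) = (O + g)*(g + (-280 + 37*O + O*g)/(55 + O)) (w(O, g) = (O + g)*(g + ((37*O + O*g) - 280)/(O + 55)) = (O + g)*(g + (-280 + 37*O + O*g)/(55 + O)))
(w(164, H) + 12996) - 8199 = ((-280*164 - 280*(-145) + 37*164**2 + 55*(-145)**2 + 2*164*(-145)**2 + 2*(-145)*164**2 + 92*164*(-145))/(55 + 164) + 12996) - 8199 = ((-45920 + 40600 + 37*26896 + 55*21025 + 2*164*21025 + 2*(-145)*26896 - 2187760)/219 + 12996) - 8199 = ((-45920 + 40600 + 995152 + 1156375 + 6896200 - 7799840 - 2187760)/219 + 12996) - 8199 = ((1/219)*(-945193) + 12996) - 8199 = (-945193/219 + 12996) - 8199 = 1900931/219 - 8199 = 105350/219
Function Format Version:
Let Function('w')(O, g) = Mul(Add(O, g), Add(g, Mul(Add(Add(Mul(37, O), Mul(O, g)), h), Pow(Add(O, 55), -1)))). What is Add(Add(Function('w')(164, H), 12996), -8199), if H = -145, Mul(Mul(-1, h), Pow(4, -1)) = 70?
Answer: Rational(105350, 219) ≈ 481.05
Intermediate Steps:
h = -280 (h = Mul(-4, 70) = -280)
Function('w')(O, g) = Mul(Add(O, g), Add(g, Mul(Pow(Add(55, O), -1), Add(-280, Mul(37, O), Mul(O, g))))) (Function('w')(O, g) = Mul(Add(O, g), Add(g, Mul(Add(Add(Mul(37, O), Mul(O, g)), -280), Pow(Add(O, 55), -1)))) = Mul(Add(O, g), Add(g, Mul(Add(-280, Mul(37, O), Mul(O, g)), Pow(Add(55, O), -1)))) = Mul(Add(O, g), Add(g, Mul(Pow(Add(55, O), -1), Add(-280, Mul(37, O), Mul(O, g))))))
Add(Add(Function('w')(164, H), 12996), -8199) = Add(Add(Mul(Pow(Add(55, 164), -1), Add(Mul(-280, 164), Mul(-280, -145), Mul(37, Pow(164, 2)), Mul(55, Pow(-145, 2)), Mul(2, 164, Pow(-145, 2)), Mul(2, -145, Pow(164, 2)), Mul(92, 164, -145))), 12996), -8199) = Add(Add(Mul(Pow(219, -1), Add(-45920, 40600, Mul(37, 26896), Mul(55, 21025), Mul(2, 164, 21025), Mul(2, -145, 26896), -2187760)), 12996), -8199) = Add(Add(Mul(Rational(1, 219), Add(-45920, 40600, 995152, 1156375, 6896200, -7799840, -2187760)), 12996), -8199) = Add(Add(Mul(Rational(1, 219), -945193), 12996), -8199) = Add(Add(Rational(-945193, 219), 12996), -8199) = Add(Rational(1900931, 219), -8199) = Rational(105350, 219)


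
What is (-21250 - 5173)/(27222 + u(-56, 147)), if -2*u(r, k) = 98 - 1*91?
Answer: -52846/54437 ≈ -0.97077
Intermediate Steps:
u(r, k) = -7/2 (u(r, k) = -(98 - 1*91)/2 = -(98 - 91)/2 = -½*7 = -7/2)
(-21250 - 5173)/(27222 + u(-56, 147)) = (-21250 - 5173)/(27222 - 7/2) = -26423/54437/2 = -26423*2/54437 = -52846/54437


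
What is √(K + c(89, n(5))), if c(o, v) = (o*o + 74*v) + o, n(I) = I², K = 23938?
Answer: √33798 ≈ 183.84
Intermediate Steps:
c(o, v) = o + o² + 74*v (c(o, v) = (o² + 74*v) + o = o + o² + 74*v)
√(K + c(89, n(5))) = √(23938 + (89 + 89² + 74*5²)) = √(23938 + (89 + 7921 + 74*25)) = √(23938 + (89 + 7921 + 1850)) = √(23938 + 9860) = √33798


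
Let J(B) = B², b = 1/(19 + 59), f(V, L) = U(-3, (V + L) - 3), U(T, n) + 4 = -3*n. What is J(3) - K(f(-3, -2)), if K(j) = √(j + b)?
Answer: 9 - √121758/78 ≈ 4.5264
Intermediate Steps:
U(T, n) = -4 - 3*n
f(V, L) = 5 - 3*L - 3*V (f(V, L) = -4 - 3*((V + L) - 3) = -4 - 3*((L + V) - 3) = -4 - 3*(-3 + L + V) = -4 + (9 - 3*L - 3*V) = 5 - 3*L - 3*V)
b = 1/78 ≈ 0.012821
K(j) = √(1/78 + j) (K(j) = √(j + 1/78) = √(1/78 + j))
J(3) - K(f(-3, -2)) = 3² - √(78 + 6084*(5 - 3*(-2) - 3*(-3)))/78 = 9 - √(78 + 6084*(5 + 6 + 9))/78 = 9 - √(78 + 6084*20)/78 = 9 - √(78 + 121680)/78 = 9 - √121758/78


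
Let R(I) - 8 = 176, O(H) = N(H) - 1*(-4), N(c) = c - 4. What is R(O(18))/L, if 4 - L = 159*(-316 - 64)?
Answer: 23/7553 ≈ 0.0030451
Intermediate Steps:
N(c) = -4 + c
O(H) = H (O(H) = (-4 + H) - 1*(-4) = (-4 + H) + 4 = H)
L = 60424 (L = 4 - 159*(-316 - 64) = 4 - 159*(-380) = 4 - 1*(-60420) = 4 + 60420 = 60424)
R(I) = 184 (R(I) = 8 + 176 = 184)
R(O(18))/L = 184/60424 = 184*(1/60424) = 23/7553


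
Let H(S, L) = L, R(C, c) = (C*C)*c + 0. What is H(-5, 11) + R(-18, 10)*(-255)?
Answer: -826189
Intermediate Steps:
R(C, c) = c*C**2 (R(C, c) = C**2*c + 0 = c*C**2 + 0 = c*C**2)
H(-5, 11) + R(-18, 10)*(-255) = 11 + (10*(-18)**2)*(-255) = 11 + (10*324)*(-255) = 11 + 3240*(-255) = 11 - 826200 = -826189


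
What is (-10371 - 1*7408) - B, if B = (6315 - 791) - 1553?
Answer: -21750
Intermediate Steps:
B = 3971 (B = 5524 - 1553 = 3971)
(-10371 - 1*7408) - B = (-10371 - 1*7408) - 1*3971 = (-10371 - 7408) - 3971 = -17779 - 3971 = -21750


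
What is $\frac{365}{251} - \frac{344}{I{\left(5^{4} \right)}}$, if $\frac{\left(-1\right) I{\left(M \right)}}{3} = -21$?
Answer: $- \frac{63349}{15813} \approx -4.0061$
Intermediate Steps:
$I{\left(M \right)} = 63$ ($I{\left(M \right)} = \left(-3\right) \left(-21\right) = 63$)
$\frac{365}{251} - \frac{344}{I{\left(5^{4} \right)}} = \frac{365}{251} - \frac{344}{63} = - \frac{63349}{15813}$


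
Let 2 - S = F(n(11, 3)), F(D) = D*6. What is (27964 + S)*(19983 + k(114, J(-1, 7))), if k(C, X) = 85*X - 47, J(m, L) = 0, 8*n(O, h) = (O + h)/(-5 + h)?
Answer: 557634840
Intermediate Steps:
n(O, h) = (O + h)/(8*(-5 + h)) (n(O, h) = ((O + h)/(-5 + h))/8 = (O + h)/(8*(-5 + h)))
F(D) = 6*D
S = 29/4 (S = 2 - 6*(11 + 3)/(8*(-5 + 3)) = 2 - 6*(⅛)*14/(-2) = 2 - 6*(⅛)*(-½)*14 = 2 - 6*(-7)/8 = 2 - 1*(-21/4) = 2 + 21/4 = 29/4 ≈ 7.2500)
k(C, X) = -47 + 85*X
(27964 + S)*(19983 + k(114, J(-1, 7))) = (27964 + 29/4)*(19983 + (-47 + 85*0)) = 111885*(19983 + (-47 + 0))/4 = 111885*(19983 - 47)/4 = (111885/4)*19936 = 557634840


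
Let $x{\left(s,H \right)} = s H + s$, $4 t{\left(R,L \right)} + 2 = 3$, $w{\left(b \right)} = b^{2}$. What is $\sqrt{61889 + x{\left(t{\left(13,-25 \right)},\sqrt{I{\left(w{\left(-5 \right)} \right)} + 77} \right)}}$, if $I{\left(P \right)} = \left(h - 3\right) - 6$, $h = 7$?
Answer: $\frac{\sqrt{247557 + 5 \sqrt{3}}}{2} \approx 248.78$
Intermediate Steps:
$t{\left(R,L \right)} = \frac{1}{4}$ ($t{\left(R,L \right)} = - \frac{1}{2} + \frac{1}{4} \cdot 3 = - \frac{1}{2} + \frac{3}{4} = \frac{1}{4}$)
$I{\left(P \right)} = -2$ ($I{\left(P \right)} = \left(7 - 3\right) - 6 = 4 - 6 = -2$)
$x{\left(s,H \right)} = s + H s$ ($x{\left(s,H \right)} = H s + s = s + H s$)
$\sqrt{61889 + x{\left(t{\left(13,-25 \right)},\sqrt{I{\left(w{\left(-5 \right)} \right)} + 77} \right)}} = \sqrt{61889 + \frac{1 + \sqrt{-2 + 77}}{4}} = \sqrt{61889 + \frac{1 + \sqrt{75}}{4}} = \sqrt{61889 + \frac{1 + 5 \sqrt{3}}{4}} = \sqrt{61889 + \left(\frac{1}{4} + \frac{5 \sqrt{3}}{4}\right)} = \sqrt{\frac{247557}{4} + \frac{5 \sqrt{3}}{4}}$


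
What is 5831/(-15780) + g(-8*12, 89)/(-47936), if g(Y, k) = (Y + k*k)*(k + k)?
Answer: -2782335977/94553760 ≈ -29.426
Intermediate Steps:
g(Y, k) = 2*k*(Y + k²) (g(Y, k) = (Y + k²)*(2*k) = 2*k*(Y + k²))
5831/(-15780) + g(-8*12, 89)/(-47936) = 5831/(-15780) + (2*89*(-8*12 + 89²))/(-47936) = 5831*(-1/15780) + (2*89*(-96 + 7921))*(-1/47936) = -5831/15780 + (2*89*7825)*(-1/47936) = -5831/15780 + 1392850*(-1/47936) = -5831/15780 - 696425/23968 = -2782335977/94553760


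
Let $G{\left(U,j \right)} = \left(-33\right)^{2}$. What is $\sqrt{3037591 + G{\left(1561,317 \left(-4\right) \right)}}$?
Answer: $2 \sqrt{759670} \approx 1743.2$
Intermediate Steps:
$G{\left(U,j \right)} = 1089$
$\sqrt{3037591 + G{\left(1561,317 \left(-4\right) \right)}} = \sqrt{3037591 + 1089} = \sqrt{3038680} = 2 \sqrt{759670}$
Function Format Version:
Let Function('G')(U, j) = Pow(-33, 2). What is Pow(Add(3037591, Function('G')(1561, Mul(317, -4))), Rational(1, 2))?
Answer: Mul(2, Pow(759670, Rational(1, 2))) ≈ 1743.2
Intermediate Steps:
Function('G')(U, j) = 1089
Pow(Add(3037591, Function('G')(1561, Mul(317, -4))), Rational(1, 2)) = Pow(Add(3037591, 1089), Rational(1, 2)) = Pow(3038680, Rational(1, 2)) = Mul(2, Pow(759670, Rational(1, 2)))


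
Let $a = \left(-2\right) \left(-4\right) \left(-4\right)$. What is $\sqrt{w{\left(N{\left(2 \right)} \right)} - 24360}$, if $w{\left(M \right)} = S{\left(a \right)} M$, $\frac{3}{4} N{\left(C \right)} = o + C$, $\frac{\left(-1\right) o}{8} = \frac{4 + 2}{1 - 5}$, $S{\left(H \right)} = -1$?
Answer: $\frac{4 i \sqrt{13713}}{3} \approx 156.14 i$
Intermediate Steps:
$a = -32$ ($a = 8 \left(-4\right) = -32$)
$o = 12$ ($o = - 8 \frac{4 + 2}{1 - 5} = - 8 \frac{6}{-4} = - 8 \cdot 6 \left(- \frac{1}{4}\right) = \left(-8\right) \left(- \frac{3}{2}\right) = 12$)
$N{\left(C \right)} = 16 + \frac{4 C}{3}$ ($N{\left(C \right)} = \frac{4 \left(12 + C\right)}{3} = 16 + \frac{4 C}{3}$)
$w{\left(M \right)} = - M$
$\sqrt{w{\left(N{\left(2 \right)} \right)} - 24360} = \sqrt{- (16 + \frac{4}{3} \cdot 2) - 24360} = \sqrt{- (16 + \frac{8}{3}) - 24360} = \sqrt{\left(-1\right) \frac{56}{3} - 24360} = \sqrt{- \frac{56}{3} - 24360} = \sqrt{- \frac{73136}{3}} = \frac{4 i \sqrt{13713}}{3}$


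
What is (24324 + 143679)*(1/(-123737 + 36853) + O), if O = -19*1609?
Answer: -446237936912295/86884 ≈ -5.1360e+9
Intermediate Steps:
O = -30571
(24324 + 143679)*(1/(-123737 + 36853) + O) = (24324 + 143679)*(1/(-123737 + 36853) - 30571) = 168003*(1/(-86884) - 30571) = 168003*(-1/86884 - 30571) = 168003*(-2656130765/86884) = -446237936912295/86884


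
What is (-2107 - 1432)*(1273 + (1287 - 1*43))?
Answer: -8907663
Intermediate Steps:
(-2107 - 1432)*(1273 + (1287 - 1*43)) = -3539*(1273 + (1287 - 43)) = -3539*(1273 + 1244) = -3539*2517 = -8907663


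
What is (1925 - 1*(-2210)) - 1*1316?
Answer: 2819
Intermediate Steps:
(1925 - 1*(-2210)) - 1*1316 = (1925 + 2210) - 1316 = 4135 - 1316 = 2819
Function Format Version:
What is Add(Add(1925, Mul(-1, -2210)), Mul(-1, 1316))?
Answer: 2819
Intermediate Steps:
Add(Add(1925, Mul(-1, -2210)), Mul(-1, 1316)) = Add(Add(1925, 2210), -1316) = Add(4135, -1316) = 2819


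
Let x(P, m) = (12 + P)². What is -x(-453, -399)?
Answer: -194481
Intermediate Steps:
-x(-453, -399) = -(12 - 453)² = -1*(-441)² = -1*194481 = -194481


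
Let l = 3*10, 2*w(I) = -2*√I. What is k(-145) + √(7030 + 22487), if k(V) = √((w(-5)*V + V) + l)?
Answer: √29517 + √(-115 + 145*I*√5) ≈ 182.51 + 15.15*I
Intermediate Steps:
w(I) = -√I (w(I) = (-2*√I)/2 = -√I)
l = 30
k(V) = √(30 + V - I*V*√5) (k(V) = √(((-√(-5))*V + V) + 30) = √(((-I*√5)*V + V) + 30) = √((-I*V*√5 + V) + 30) = √((V - I*V*√5) + 30) = √(30 + V - I*V*√5))
k(-145) + √(7030 + 22487) = √(30 - 145 - 1*I*(-145)*√5) + √(7030 + 22487) = √(30 - 145 + 145*I*√5) + √29517 = √(-115 + 145*I*√5) + √29517 = √29517 + √(-115 + 145*I*√5)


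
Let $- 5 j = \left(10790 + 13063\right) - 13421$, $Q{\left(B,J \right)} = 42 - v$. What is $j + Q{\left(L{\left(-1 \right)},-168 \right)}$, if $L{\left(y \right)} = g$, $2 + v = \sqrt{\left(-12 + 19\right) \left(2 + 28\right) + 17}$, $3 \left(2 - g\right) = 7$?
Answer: $- \frac{10212}{5} - \sqrt{227} \approx -2057.5$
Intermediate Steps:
$g = - \frac{1}{3}$ ($g = 2 - \frac{7}{3} = - \frac{1}{3} \approx -0.33333$)
$v = -2 + \sqrt{227}$ ($v = -2 + \sqrt{\left(-12 + 19\right) \left(2 + 28\right) + 17} = -2 + \sqrt{7 \cdot 30 + 17} = -2 + \sqrt{210 + 17} = -2 + \sqrt{227} \approx 13.067$)
$L{\left(y \right)} = - \frac{1}{3}$
$Q{\left(B,J \right)} = 44 - \sqrt{227}$ ($Q{\left(B,J \right)} = 42 - \left(-2 + \sqrt{227}\right) = 42 + \left(2 - \sqrt{227}\right) = 44 - \sqrt{227}$)
$j = - \frac{10432}{5}$ ($j = - \frac{\left(10790 + 13063\right) - 13421}{5} = - \frac{23853 - 13421}{5} = \left(- \frac{1}{5}\right) 10432 = - \frac{10432}{5} \approx -2086.4$)
$j + Q{\left(L{\left(-1 \right)},-168 \right)} = - \frac{10432}{5} + \left(44 - \sqrt{227}\right) = - \frac{10212}{5} - \sqrt{227}$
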